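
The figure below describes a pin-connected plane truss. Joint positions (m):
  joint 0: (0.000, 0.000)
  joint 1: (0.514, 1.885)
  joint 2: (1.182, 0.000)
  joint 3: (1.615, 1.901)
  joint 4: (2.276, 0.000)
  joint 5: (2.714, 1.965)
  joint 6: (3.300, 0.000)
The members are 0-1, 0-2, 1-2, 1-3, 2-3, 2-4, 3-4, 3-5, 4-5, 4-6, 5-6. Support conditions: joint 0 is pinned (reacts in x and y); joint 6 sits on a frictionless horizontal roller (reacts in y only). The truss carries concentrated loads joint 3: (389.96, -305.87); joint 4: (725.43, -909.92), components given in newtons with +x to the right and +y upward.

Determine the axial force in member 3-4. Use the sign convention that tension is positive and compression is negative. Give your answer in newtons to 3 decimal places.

N=7 nodes, M=11 members, R=3 reactions → 2N=14, M+R=14
member 0 (0-1): L=1.9538, (cx,cy)=(0.2631,0.9648)
member 1 (0-2): L=1.1820, (cx,cy)=(1.0000,0.0000)
member 2 (1-2): L=1.9999, (cx,cy)=(0.3340,-0.9426)
member 3 (1-3): L=1.1011, (cx,cy)=(0.9999,0.0145)
member 4 (2-3): L=1.9497, (cx,cy)=(0.2221,0.9750)
member 5 (2-4): L=1.0940, (cx,cy)=(1.0000,0.0000)
member 6 (3-4): L=2.0126, (cx,cy)=(0.3284,-0.9445)
member 7 (3-5): L=1.1009, (cx,cy)=(0.9983,0.0581)
member 8 (4-5): L=2.0132, (cx,cy)=(0.2176,0.9760)
member 9 (4-6): L=1.0240, (cx,cy)=(1.0000,0.0000)
member 10 (5-6): L=2.0505, (cx,cy)=(0.2858,-0.9583)
solve A·x = −loads:
  F[0-1] = -221.6986 N (compression)
  F[0-2] = +1173.7132 N (tension)
  F[1-2] = +224.8655 N (tension)
  F[1-3] = -133.4475 N (compression)
  F[2-3] = -217.3789 N (compression)
  F[2-4] = +1297.1004 N (tension)
  F[3-4] = -129.9963 N (compression)
  F[3-5] = -529.8726 N (compression)
  F[4-5] = +1058.0493 N (tension)
  F[4-6] = +298.7856 N (tension)
  F[5-6] = -1045.5035 N (compression)
  Rx@0 = -1115.3900 N
  Ry@0 = +213.8894 N
  Ry@6 = +1001.9006 N

-129.996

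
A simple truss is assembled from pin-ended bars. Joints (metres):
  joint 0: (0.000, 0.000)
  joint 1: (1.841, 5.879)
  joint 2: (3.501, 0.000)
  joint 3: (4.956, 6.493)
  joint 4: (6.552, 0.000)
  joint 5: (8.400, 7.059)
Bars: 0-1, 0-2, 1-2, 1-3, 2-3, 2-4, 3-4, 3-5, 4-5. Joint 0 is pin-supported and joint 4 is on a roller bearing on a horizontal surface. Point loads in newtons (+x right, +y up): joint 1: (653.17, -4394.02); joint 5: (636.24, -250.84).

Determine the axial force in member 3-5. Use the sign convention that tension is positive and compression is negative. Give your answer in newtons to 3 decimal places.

743.304

N=6 nodes, M=9 members, R=3 reactions → 2N=12, M+R=12
member 0 (0-1): L=6.1605, (cx,cy)=(0.2988,0.9543)
member 1 (0-2): L=3.5010, (cx,cy)=(1.0000,0.0000)
member 2 (1-2): L=6.1089, (cx,cy)=(0.2717,-0.9624)
member 3 (1-3): L=3.1749, (cx,cy)=(0.9811,0.1934)
member 4 (2-3): L=6.6540, (cx,cy)=(0.2187,0.9758)
member 5 (2-4): L=3.0510, (cx,cy)=(1.0000,0.0000)
member 6 (3-4): L=6.6863, (cx,cy)=(0.2387,-0.9711)
member 7 (3-5): L=3.4902, (cx,cy)=(0.9868,0.1622)
member 8 (4-5): L=7.2969, (cx,cy)=(0.2533,0.9674)
solve A·x = −loads:
  F[0-1] = -1904.0841 N (compression)
  F[0-2] = +1858.4241 N (tension)
  F[1-2] = -2773.6561 N (compression)
  F[1-3] = -477.4955 N (compression)
  F[2-3] = +2735.4869 N (tension)
  F[2-4] = +506.5672 N (tension)
  F[3-4] = -2529.5240 N (compression)
  F[3-5] = +743.3040 N (tension)
  F[4-5] = -383.8960 N (compression)
  Rx@0 = -1289.4100 N
  Ry@0 = +1817.0744 N
  Ry@4 = +2827.7856 N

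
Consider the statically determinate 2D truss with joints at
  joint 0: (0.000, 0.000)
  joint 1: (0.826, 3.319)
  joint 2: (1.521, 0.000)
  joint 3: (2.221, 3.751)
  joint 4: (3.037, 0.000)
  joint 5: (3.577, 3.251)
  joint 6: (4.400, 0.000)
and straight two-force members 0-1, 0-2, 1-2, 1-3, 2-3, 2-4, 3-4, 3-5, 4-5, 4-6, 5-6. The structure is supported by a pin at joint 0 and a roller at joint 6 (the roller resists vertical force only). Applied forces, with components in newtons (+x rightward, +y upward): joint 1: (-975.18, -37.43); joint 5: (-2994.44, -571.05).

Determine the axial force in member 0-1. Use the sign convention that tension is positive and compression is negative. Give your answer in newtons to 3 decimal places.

N=7 nodes, M=11 members, R=3 reactions → 2N=14, M+R=14
member 0 (0-1): L=3.4202, (cx,cy)=(0.2415,0.9704)
member 1 (0-2): L=1.5210, (cx,cy)=(1.0000,0.0000)
member 2 (1-2): L=3.3910, (cx,cy)=(0.2050,-0.9788)
member 3 (1-3): L=1.4604, (cx,cy)=(0.9552,0.2958)
member 4 (2-3): L=3.8158, (cx,cy)=(0.1834,0.9830)
member 5 (2-4): L=1.5160, (cx,cy)=(1.0000,0.0000)
member 6 (3-4): L=3.8387, (cx,cy)=(0.2126,-0.9771)
member 7 (3-5): L=1.4452, (cx,cy)=(0.9382,-0.3460)
member 8 (4-5): L=3.2955, (cx,cy)=(0.1639,0.9865)
member 9 (4-6): L=1.3630, (cx,cy)=(1.0000,0.0000)
member 10 (5-6): L=3.3536, (cx,cy)=(0.2454,-0.9694)
solve A·x = −loads:
  F[0-1] = -3179.4051 N (compression)
  F[0-2] = -3201.7823 N (compression)
  F[1-2] = +2985.9435 N (tension)
  F[1-3] = -423.6006 N (compression)
  F[2-3] = -2973.0107 N (compression)
  F[2-4] = -2044.3995 N (compression)
  F[3-4] = +3780.9400 N (tension)
  F[3-5] = -1869.1803 N (compression)
  F[4-5] = -3745.1491 N (compression)
  F[4-6] = -627.0127 N (compression)
  F[5-6] = +2554.9472 N (tension)
  Rx@0 = +3969.6200 N
  Ry@0 = +3085.2945 N
  Ry@6 = -2476.8145 N

-3179.405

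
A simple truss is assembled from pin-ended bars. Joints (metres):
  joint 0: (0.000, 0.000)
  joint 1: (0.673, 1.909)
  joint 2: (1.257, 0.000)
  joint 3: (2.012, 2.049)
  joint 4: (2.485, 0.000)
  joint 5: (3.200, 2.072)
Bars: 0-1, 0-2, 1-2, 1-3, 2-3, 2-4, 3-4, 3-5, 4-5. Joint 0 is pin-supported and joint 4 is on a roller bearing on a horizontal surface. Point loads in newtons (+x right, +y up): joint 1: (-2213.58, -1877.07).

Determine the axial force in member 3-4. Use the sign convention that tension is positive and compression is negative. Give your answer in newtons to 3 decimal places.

1223.487

N=6 nodes, M=9 members, R=3 reactions → 2N=12, M+R=12
member 0 (0-1): L=2.0242, (cx,cy)=(0.3325,0.9431)
member 1 (0-2): L=1.2570, (cx,cy)=(1.0000,0.0000)
member 2 (1-2): L=1.9963, (cx,cy)=(0.2925,-0.9563)
member 3 (1-3): L=1.3463, (cx,cy)=(0.9946,0.1040)
member 4 (2-3): L=2.1837, (cx,cy)=(0.3457,0.9383)
member 5 (2-4): L=1.2280, (cx,cy)=(1.0000,0.0000)
member 6 (3-4): L=2.1029, (cx,cy)=(0.2249,-0.9744)
member 7 (3-5): L=1.1882, (cx,cy)=(0.9998,0.0194)
member 8 (4-5): L=2.1919, (cx,cy)=(0.3262,0.9453)
solve A·x = −loads:
  F[0-1] = -3254.3489 N (compression)
  F[0-2] = -1131.5605 N (compression)
  F[1-2] = +1327.9208 N (tension)
  F[1-3] = +747.1457 N (tension)
  F[2-3] = -1353.2909 N (compression)
  F[2-4] = -275.1976 N (compression)
  F[3-4] = +1223.4869 N (tension)
  F[3-5] = +0.0000 N (tension)
  F[4-5] = -0.0000 N (compression)
  Rx@0 = +2213.5800 N
  Ry@0 = +3069.2053 N
  Ry@4 = -1192.1353 N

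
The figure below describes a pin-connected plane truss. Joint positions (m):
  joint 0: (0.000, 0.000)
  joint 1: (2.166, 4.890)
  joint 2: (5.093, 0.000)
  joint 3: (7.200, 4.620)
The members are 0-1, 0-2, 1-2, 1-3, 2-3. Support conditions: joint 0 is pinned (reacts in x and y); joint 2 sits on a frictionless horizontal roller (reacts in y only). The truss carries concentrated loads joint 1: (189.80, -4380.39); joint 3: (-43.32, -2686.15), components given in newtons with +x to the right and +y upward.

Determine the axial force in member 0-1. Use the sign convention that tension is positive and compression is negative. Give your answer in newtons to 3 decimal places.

-1381.621

N=4 nodes, M=5 members, R=3 reactions → 2N=8, M+R=8
member 0 (0-1): L=5.3482, (cx,cy)=(0.4050,0.9143)
member 1 (0-2): L=5.0930, (cx,cy)=(1.0000,0.0000)
member 2 (1-2): L=5.6991, (cx,cy)=(0.5136,-0.8580)
member 3 (1-3): L=5.0412, (cx,cy)=(0.9986,-0.0536)
member 4 (2-3): L=5.0778, (cx,cy)=(0.4149,0.9098)
solve A·x = −loads:
  F[0-1] = -1381.6214 N (compression)
  F[0-2] = +706.0272 N (tension)
  F[1-2] = -3704.9977 N (compression)
  F[1-3] = +1155.1692 N (tension)
  F[2-3] = -2884.3121 N (compression)
  Rx@0 = -146.4800 N
  Ry@0 = +1263.2436 N
  Ry@2 = +5803.2964 N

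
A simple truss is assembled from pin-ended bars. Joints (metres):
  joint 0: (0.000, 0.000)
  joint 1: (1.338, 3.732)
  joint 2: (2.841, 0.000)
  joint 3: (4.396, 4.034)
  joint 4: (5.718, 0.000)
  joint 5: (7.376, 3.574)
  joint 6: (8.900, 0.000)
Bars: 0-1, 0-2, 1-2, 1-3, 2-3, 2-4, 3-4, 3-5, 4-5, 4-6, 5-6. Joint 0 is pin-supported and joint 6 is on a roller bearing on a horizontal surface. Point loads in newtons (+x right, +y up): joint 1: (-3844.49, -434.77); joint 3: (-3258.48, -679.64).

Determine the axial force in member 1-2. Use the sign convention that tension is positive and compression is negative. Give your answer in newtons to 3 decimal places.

N=7 nodes, M=11 members, R=3 reactions → 2N=14, M+R=14
member 0 (0-1): L=3.9646, (cx,cy)=(0.3375,0.9413)
member 1 (0-2): L=2.8410, (cx,cy)=(1.0000,0.0000)
member 2 (1-2): L=4.0233, (cx,cy)=(0.3736,-0.9276)
member 3 (1-3): L=3.0729, (cx,cy)=(0.9952,0.0983)
member 4 (2-3): L=4.3233, (cx,cy)=(0.3597,0.9331)
member 5 (2-4): L=2.8770, (cx,cy)=(1.0000,0.0000)
member 6 (3-4): L=4.2451, (cx,cy)=(0.3114,-0.9503)
member 7 (3-5): L=3.0153, (cx,cy)=(0.9883,-0.1526)
member 8 (4-5): L=3.9399, (cx,cy)=(0.4208,0.9071)
member 9 (4-6): L=3.1820, (cx,cy)=(1.0000,0.0000)
member 10 (5-6): L=3.8854, (cx,cy)=(0.3922,-0.9199)
solve A·x = −loads:
  F[0-1] = -4039.3675 N (compression)
  F[0-2] = -5739.7376 N (compression)
  F[1-2] = +3745.6475 N (tension)
  F[1-3] = +1087.2400 N (tension)
  F[2-3] = -3723.6605 N (compression)
  F[2-4] = -3001.1435 N (compression)
  F[3-4] = +2465.8625 N (tension)
  F[3-5] = +2259.6789 N (tension)
  F[4-5] = -2583.1087 N (compression)
  F[4-6] = -1146.1849 N (compression)
  F[5-6] = +2922.1427 N (tension)
  Rx@0 = +7102.9700 N
  Ry@0 = +3802.3791 N
  Ry@6 = -2687.9691 N

3745.648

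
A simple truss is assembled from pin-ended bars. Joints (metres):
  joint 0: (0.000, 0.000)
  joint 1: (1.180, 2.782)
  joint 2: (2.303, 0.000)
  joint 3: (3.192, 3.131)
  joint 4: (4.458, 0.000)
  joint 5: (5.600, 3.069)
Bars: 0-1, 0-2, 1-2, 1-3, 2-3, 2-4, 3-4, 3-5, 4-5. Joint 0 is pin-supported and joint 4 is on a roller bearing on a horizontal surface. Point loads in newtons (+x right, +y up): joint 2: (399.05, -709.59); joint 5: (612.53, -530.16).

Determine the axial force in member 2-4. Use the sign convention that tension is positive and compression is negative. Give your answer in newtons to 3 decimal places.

N=6 nodes, M=9 members, R=3 reactions → 2N=12, M+R=12
member 0 (0-1): L=3.0219, (cx,cy)=(0.3905,0.9206)
member 1 (0-2): L=2.3030, (cx,cy)=(1.0000,0.0000)
member 2 (1-2): L=3.0001, (cx,cy)=(0.3743,-0.9273)
member 3 (1-3): L=2.0420, (cx,cy)=(0.9853,0.1709)
member 4 (2-3): L=3.2548, (cx,cy)=(0.2731,0.9620)
member 5 (2-4): L=2.1550, (cx,cy)=(1.0000,0.0000)
member 6 (3-4): L=3.3773, (cx,cy)=(0.3749,-0.9271)
member 7 (3-5): L=2.4088, (cx,cy)=(0.9997,-0.0257)
member 8 (4-5): L=3.2746, (cx,cy)=(0.3487,0.9372)
solve A·x = −loads:
  F[0-1] = +232.9707 N (tension)
  F[0-2] = +920.6092 N (tension)
  F[1-2] = -200.2517 N (compression)
  F[1-3] = +168.4068 N (tension)
  F[2-3] = +930.6724 N (tension)
  F[2-4] = +192.3988 N (tension)
  F[3-4] = -1019.0235 N (compression)
  F[3-5] = +802.3877 N (tension)
  F[4-5] = -543.6385 N (compression)
  Rx@0 = -1011.5800 N
  Ry@0 = -214.4753 N
  Ry@4 = +1454.2253 N

192.399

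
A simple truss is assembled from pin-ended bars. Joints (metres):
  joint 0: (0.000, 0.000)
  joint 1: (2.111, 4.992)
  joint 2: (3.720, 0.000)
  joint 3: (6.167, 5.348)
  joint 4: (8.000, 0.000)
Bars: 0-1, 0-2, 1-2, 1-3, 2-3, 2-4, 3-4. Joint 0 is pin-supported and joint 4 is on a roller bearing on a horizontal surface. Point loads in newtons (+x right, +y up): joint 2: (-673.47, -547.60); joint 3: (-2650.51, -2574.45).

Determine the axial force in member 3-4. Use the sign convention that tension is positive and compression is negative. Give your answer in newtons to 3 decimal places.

N=5 nodes, M=7 members, R=3 reactions → 2N=10, M+R=10
member 0 (0-1): L=5.4200, (cx,cy)=(0.3895,0.9210)
member 1 (0-2): L=3.7200, (cx,cy)=(1.0000,0.0000)
member 2 (1-2): L=5.2449, (cx,cy)=(0.3068,-0.9518)
member 3 (1-3): L=4.0716, (cx,cy)=(0.9962,0.0874)
member 4 (2-3): L=5.8812, (cx,cy)=(0.4161,0.9093)
member 5 (2-4): L=4.2800, (cx,cy)=(1.0000,0.0000)
member 6 (3-4): L=5.6534, (cx,cy)=(0.3242,-0.9460)
solve A·x = −loads:
  F[0-1] = -2882.3088 N (compression)
  F[0-2] = -2201.3683 N (compression)
  F[1-2] = +2611.7792 N (tension)
  F[1-3] = -1931.2348 N (compression)
  F[2-3] = -2131.5021 N (compression)
  F[2-4] = +160.1809 N (tension)
  F[3-4] = -494.0358 N (compression)
  Rx@0 = +3323.9800 N
  Ry@0 = +2654.7028 N
  Ry@4 = +467.3472 N

-494.036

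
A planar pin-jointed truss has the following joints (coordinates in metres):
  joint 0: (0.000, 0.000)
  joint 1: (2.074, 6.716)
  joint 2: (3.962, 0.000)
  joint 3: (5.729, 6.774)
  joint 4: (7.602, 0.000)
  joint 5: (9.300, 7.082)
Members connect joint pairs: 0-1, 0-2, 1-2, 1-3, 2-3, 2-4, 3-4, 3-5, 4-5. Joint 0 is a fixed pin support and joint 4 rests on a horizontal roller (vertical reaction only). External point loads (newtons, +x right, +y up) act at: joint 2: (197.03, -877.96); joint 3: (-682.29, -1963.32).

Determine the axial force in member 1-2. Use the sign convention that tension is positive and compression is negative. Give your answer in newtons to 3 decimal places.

N=6 nodes, M=9 members, R=3 reactions → 2N=12, M+R=12
member 0 (0-1): L=7.0289, (cx,cy)=(0.2951,0.9555)
member 1 (0-2): L=3.9620, (cx,cy)=(1.0000,0.0000)
member 2 (1-2): L=6.9763, (cx,cy)=(0.2706,-0.9627)
member 3 (1-3): L=3.6555, (cx,cy)=(0.9999,0.0159)
member 4 (2-3): L=7.0007, (cx,cy)=(0.2524,0.9676)
member 5 (2-4): L=3.6400, (cx,cy)=(1.0000,0.0000)
member 6 (3-4): L=7.0282, (cx,cy)=(0.2665,-0.9638)
member 7 (3-5): L=3.5843, (cx,cy)=(0.9963,0.0859)
member 8 (4-5): L=7.2827, (cx,cy)=(0.2332,0.9724)
solve A·x = −loads:
  F[0-1] = -1582.5494 N (compression)
  F[0-2] = -18.3044 N (compression)
  F[1-2] = +1556.0637 N (tension)
  F[1-3] = -888.1839 N (compression)
  F[2-3] = -640.7845 N (compression)
  F[2-4] = +367.5190 N (tension)
  F[3-4] = -1379.0639 N (compression)
  F[3-5] = +0.0000 N (tension)
  F[4-5] = -0.0000 N (compression)
  Rx@0 = +485.2600 N
  Ry@0 = +1512.0896 N
  Ry@4 = +1329.1904 N

1556.064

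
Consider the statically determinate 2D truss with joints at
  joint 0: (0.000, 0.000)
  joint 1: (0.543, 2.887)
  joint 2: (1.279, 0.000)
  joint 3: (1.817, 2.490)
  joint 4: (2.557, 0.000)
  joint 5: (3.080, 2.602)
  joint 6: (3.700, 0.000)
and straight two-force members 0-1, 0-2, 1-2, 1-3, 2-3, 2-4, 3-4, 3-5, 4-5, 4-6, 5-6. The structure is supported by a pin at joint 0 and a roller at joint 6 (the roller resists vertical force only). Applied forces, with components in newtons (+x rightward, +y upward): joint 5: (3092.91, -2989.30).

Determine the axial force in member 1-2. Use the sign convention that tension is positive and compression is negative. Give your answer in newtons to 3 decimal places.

-1986.803

N=7 nodes, M=11 members, R=3 reactions → 2N=14, M+R=14
member 0 (0-1): L=2.9376, (cx,cy)=(0.1848,0.9828)
member 1 (0-2): L=1.2790, (cx,cy)=(1.0000,0.0000)
member 2 (1-2): L=2.9793, (cx,cy)=(0.2470,-0.9690)
member 3 (1-3): L=1.3344, (cx,cy)=(0.9547,-0.2975)
member 4 (2-3): L=2.5475, (cx,cy)=(0.2112,0.9774)
member 5 (2-4): L=1.2780, (cx,cy)=(1.0000,0.0000)
member 6 (3-4): L=2.5976, (cx,cy)=(0.2849,-0.9586)
member 7 (3-5): L=1.2680, (cx,cy)=(0.9961,0.0883)
member 8 (4-5): L=2.6540, (cx,cy)=(0.1971,0.9804)
member 9 (4-6): L=1.1430, (cx,cy)=(1.0000,0.0000)
member 10 (5-6): L=2.6748, (cx,cy)=(0.2318,-0.9728)
solve A·x = −loads:
  F[0-1] = +1703.5133 N (tension)
  F[0-2] = +2778.0267 N (tension)
  F[1-2] = -1986.8034 N (compression)
  F[1-3] = +843.9047 N (tension)
  F[2-3] = +1969.6516 N (tension)
  F[2-4] = +1871.2451 N (tension)
  F[3-4] = -1591.5645 N (compression)
  F[3-5] = +1681.6346 N (tension)
  F[4-5] = +1556.1305 N (tension)
  F[4-6] = +1111.2007 N (tension)
  F[5-6] = -4794.0182 N (compression)
  Rx@0 = -3092.9100 N
  Ry@0 = -1674.1583 N
  Ry@6 = +4663.4583 N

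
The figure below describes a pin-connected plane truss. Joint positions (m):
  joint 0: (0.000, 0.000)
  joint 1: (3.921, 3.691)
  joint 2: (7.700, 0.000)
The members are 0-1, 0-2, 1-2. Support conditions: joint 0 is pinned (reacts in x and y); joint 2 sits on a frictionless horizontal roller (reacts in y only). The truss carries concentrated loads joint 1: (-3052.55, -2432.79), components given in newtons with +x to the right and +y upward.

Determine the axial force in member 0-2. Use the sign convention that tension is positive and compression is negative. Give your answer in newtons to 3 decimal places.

N=3 nodes, M=3 members, R=3 reactions → 2N=6, M+R=6
member 0 (0-1): L=5.3850, (cx,cy)=(0.7281,0.6854)
member 1 (0-2): L=7.7000, (cx,cy)=(1.0000,0.0000)
member 2 (1-2): L=5.2825, (cx,cy)=(0.7154,-0.6987)
solve A·x = −loads:
  F[0-1] = -3876.7062 N (compression)
  F[0-2] = -229.7650 N (compression)
  F[1-2] = +321.1758 N (tension)
  Rx@0 = +3052.5500 N
  Ry@0 = +2657.2046 N
  Ry@2 = -224.4146 N

-229.765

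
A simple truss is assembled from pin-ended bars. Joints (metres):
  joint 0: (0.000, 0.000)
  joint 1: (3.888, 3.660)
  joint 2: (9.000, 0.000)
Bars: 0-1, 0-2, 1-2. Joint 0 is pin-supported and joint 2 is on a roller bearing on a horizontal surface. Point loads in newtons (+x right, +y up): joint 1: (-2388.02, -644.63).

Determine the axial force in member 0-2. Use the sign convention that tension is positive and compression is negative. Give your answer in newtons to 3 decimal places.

N=3 nodes, M=3 members, R=3 reactions → 2N=6, M+R=6
member 0 (0-1): L=5.3397, (cx,cy)=(0.7281,0.6854)
member 1 (0-2): L=9.0000, (cx,cy)=(1.0000,0.0000)
member 2 (1-2): L=6.2871, (cx,cy)=(0.8131,-0.5821)
solve A·x = −loads:
  F[0-1] = -1950.9922 N (compression)
  F[0-2] = -967.4362 N (compression)
  F[1-2] = +1189.8294 N (tension)
  Rx@0 = +2388.0200 N
  Ry@0 = +1337.2780 N
  Ry@2 = -692.6480 N

-967.436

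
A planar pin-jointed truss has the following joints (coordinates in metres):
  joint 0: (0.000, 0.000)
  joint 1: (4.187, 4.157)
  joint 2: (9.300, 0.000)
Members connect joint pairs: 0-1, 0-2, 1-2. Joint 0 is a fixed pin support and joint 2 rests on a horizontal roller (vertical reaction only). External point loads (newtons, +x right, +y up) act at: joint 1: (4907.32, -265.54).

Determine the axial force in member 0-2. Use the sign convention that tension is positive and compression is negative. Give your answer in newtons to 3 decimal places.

2845.014

N=3 nodes, M=3 members, R=3 reactions → 2N=6, M+R=6
member 0 (0-1): L=5.9001, (cx,cy)=(0.7096,0.7046)
member 1 (0-2): L=9.3000, (cx,cy)=(1.0000,0.0000)
member 2 (1-2): L=6.5896, (cx,cy)=(0.7759,-0.6308)
solve A·x = −loads:
  F[0-1] = +2906.1112 N (tension)
  F[0-2] = +2845.0141 N (tension)
  F[1-2] = -3666.6600 N (compression)
  Rx@0 = -4907.3200 N
  Ry@0 = -2047.5294 N
  Ry@2 = +2313.0694 N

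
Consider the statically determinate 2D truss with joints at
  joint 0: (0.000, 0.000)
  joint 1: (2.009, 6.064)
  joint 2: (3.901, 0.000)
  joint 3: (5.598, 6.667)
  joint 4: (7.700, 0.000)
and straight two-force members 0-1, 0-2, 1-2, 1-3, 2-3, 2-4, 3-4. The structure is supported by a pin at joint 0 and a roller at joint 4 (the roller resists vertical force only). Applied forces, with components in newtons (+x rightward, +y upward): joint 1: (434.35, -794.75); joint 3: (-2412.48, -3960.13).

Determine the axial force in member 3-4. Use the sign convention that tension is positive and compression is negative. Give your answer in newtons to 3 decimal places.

N=5 nodes, M=7 members, R=3 reactions → 2N=10, M+R=10
member 0 (0-1): L=6.3881, (cx,cy)=(0.3145,0.9493)
member 1 (0-2): L=3.9010, (cx,cy)=(1.0000,0.0000)
member 2 (1-2): L=6.3523, (cx,cy)=(0.2978,-0.9546)
member 3 (1-3): L=3.6393, (cx,cy)=(0.9862,0.1657)
member 4 (2-3): L=6.8796, (cx,cy)=(0.2467,0.9691)
member 5 (2-4): L=3.7990, (cx,cy)=(1.0000,0.0000)
member 6 (3-4): L=6.9905, (cx,cy)=(0.3007,-0.9537)
solve A·x = −loads:
  F[0-1] = -3597.7712 N (compression)
  F[0-2] = -846.6682 N (compression)
  F[1-2] = +2346.4705 N (tension)
  F[1-3] = -2296.4376 N (compression)
  F[2-3] = -2311.3988 N (compression)
  F[2-4] = +422.3726 N (tension)
  F[3-4] = -1404.6630 N (compression)
  Rx@0 = +1978.1300 N
  Ry@0 = +3415.2235 N
  Ry@4 = +1339.6565 N

-1404.663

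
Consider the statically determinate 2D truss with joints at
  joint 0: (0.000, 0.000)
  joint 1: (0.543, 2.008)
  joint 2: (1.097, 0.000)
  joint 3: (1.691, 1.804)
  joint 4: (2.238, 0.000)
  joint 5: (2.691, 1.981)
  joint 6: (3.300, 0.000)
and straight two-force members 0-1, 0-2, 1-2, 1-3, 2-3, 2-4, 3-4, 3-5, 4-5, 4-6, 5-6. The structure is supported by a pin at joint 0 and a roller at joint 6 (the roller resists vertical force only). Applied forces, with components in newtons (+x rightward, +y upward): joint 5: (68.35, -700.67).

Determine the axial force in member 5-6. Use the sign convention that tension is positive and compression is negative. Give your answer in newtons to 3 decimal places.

N=7 nodes, M=11 members, R=3 reactions → 2N=14, M+R=14
member 0 (0-1): L=2.0801, (cx,cy)=(0.2610,0.9653)
member 1 (0-2): L=1.0970, (cx,cy)=(1.0000,0.0000)
member 2 (1-2): L=2.0830, (cx,cy)=(0.2660,-0.9640)
member 3 (1-3): L=1.1660, (cx,cy)=(0.9846,-0.1750)
member 4 (2-3): L=1.8993, (cx,cy)=(0.3128,0.9498)
member 5 (2-4): L=1.1410, (cx,cy)=(1.0000,0.0000)
member 6 (3-4): L=1.8851, (cx,cy)=(0.2902,-0.9570)
member 7 (3-5): L=1.0155, (cx,cy)=(0.9847,0.1743)
member 8 (4-5): L=2.0321, (cx,cy)=(0.2229,0.9748)
member 9 (4-6): L=1.0620, (cx,cy)=(1.0000,0.0000)
member 10 (5-6): L=2.0725, (cx,cy)=(0.2938,-0.9559)
solve A·x = −loads:
  F[0-1] = -91.4454 N (compression)
  F[0-2] = +92.2211 N (tension)
  F[1-2] = +100.9211 N (tension)
  F[1-3] = -51.5065 N (compression)
  F[2-3] = -102.4244 N (compression)
  F[2-4] = +151.0953 N (tension)
  F[3-4] = +73.0202 N (tension)
  F[3-5] = -105.5491 N (compression)
  F[4-5] = -71.6822 N (compression)
  F[4-6] = +188.2629 N (tension)
  F[5-6] = -640.6800 N (compression)
  Rx@0 = -68.3500 N
  Ry@0 = +88.2748 N
  Ry@6 = +612.3952 N

-640.680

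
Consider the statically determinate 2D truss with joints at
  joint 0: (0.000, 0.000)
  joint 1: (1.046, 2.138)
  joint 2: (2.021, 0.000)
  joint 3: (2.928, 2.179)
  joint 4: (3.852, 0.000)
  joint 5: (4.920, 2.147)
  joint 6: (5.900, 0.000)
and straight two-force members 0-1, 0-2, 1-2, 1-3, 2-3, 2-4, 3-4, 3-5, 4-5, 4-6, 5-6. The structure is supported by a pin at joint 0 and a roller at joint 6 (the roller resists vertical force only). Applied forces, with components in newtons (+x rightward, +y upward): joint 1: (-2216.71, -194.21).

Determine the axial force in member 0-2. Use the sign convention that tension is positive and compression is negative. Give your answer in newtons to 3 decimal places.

-1745.543

N=7 nodes, M=11 members, R=3 reactions → 2N=14, M+R=14
member 0 (0-1): L=2.3802, (cx,cy)=(0.4395,0.8983)
member 1 (0-2): L=2.0210, (cx,cy)=(1.0000,0.0000)
member 2 (1-2): L=2.3498, (cx,cy)=(0.4149,-0.9099)
member 3 (1-3): L=1.8824, (cx,cy)=(0.9998,0.0218)
member 4 (2-3): L=2.3602, (cx,cy)=(0.3843,0.9232)
member 5 (2-4): L=1.8310, (cx,cy)=(1.0000,0.0000)
member 6 (3-4): L=2.3668, (cx,cy)=(0.3904,-0.9206)
member 7 (3-5): L=1.9923, (cx,cy)=(0.9999,-0.0161)
member 8 (4-5): L=2.3980, (cx,cy)=(0.4454,0.8953)
member 9 (4-6): L=2.0480, (cx,cy)=(1.0000,0.0000)
member 10 (5-6): L=2.3601, (cx,cy)=(0.4152,-0.9097)
solve A·x = −loads:
  F[0-1] = -1072.1344 N (compression)
  F[0-2] = -1745.5430 N (compression)
  F[1-2] = +878.0891 N (tension)
  F[1-3] = +1381.5298 N (tension)
  F[2-3] = -865.3831 N (compression)
  F[2-4] = -1048.6488 N (compression)
  F[3-4] = +822.4185 N (tension)
  F[3-5] = +727.6722 N (tension)
  F[4-5] = -845.6610 N (compression)
  F[4-6] = -350.9397 N (compression)
  F[5-6] = +845.1512 N (tension)
  Rx@0 = +2216.7100 N
  Ry@0 = +963.0545 N
  Ry@6 = -768.8445 N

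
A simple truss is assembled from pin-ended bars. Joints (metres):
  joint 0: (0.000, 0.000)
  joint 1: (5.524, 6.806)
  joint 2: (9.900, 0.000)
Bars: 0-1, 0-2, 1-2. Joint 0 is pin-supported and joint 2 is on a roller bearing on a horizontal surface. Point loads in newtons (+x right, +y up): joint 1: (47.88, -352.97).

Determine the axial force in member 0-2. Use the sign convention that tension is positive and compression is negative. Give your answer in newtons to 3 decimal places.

147.795

N=3 nodes, M=3 members, R=3 reactions → 2N=6, M+R=6
member 0 (0-1): L=8.7656, (cx,cy)=(0.6302,0.7764)
member 1 (0-2): L=9.9000, (cx,cy)=(1.0000,0.0000)
member 2 (1-2): L=8.0914, (cx,cy)=(0.5408,-0.8411)
solve A·x = −loads:
  F[0-1] = -158.5483 N (compression)
  F[0-2] = +147.7954 N (tension)
  F[1-2] = -273.2802 N (compression)
  Rx@0 = -47.8800 N
  Ry@0 = +123.1036 N
  Ry@2 = +229.8664 N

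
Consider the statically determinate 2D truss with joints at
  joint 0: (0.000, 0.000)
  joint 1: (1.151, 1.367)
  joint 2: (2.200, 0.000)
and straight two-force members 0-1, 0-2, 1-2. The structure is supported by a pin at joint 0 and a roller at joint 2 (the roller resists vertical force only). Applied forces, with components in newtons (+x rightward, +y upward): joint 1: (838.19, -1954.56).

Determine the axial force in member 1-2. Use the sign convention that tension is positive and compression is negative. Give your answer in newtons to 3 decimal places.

N=3 nodes, M=3 members, R=3 reactions → 2N=6, M+R=6
member 0 (0-1): L=1.7870, (cx,cy)=(0.6441,0.7650)
member 1 (0-2): L=2.2000, (cx,cy)=(1.0000,0.0000)
member 2 (1-2): L=1.7231, (cx,cy)=(0.6088,-0.7933)
solve A·x = −loads:
  F[0-1] = -537.4814 N (compression)
  F[0-2] = +1184.3732 N (tension)
  F[1-2] = -1945.4710 N (compression)
  Rx@0 = -838.1900 N
  Ry@0 = +411.1490 N
  Ry@2 = +1543.4110 N

-1945.471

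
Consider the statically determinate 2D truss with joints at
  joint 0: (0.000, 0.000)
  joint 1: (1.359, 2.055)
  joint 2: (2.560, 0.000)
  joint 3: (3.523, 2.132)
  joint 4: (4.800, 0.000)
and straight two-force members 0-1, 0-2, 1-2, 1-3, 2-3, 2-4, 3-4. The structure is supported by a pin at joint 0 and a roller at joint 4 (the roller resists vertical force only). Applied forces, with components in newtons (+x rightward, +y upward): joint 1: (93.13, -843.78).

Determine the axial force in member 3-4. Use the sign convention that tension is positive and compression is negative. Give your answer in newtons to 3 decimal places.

-324.947

N=5 nodes, M=7 members, R=3 reactions → 2N=10, M+R=10
member 0 (0-1): L=2.4637, (cx,cy)=(0.5516,0.8341)
member 1 (0-2): L=2.5600, (cx,cy)=(1.0000,0.0000)
member 2 (1-2): L=2.3802, (cx,cy)=(0.5046,-0.8634)
member 3 (1-3): L=2.1654, (cx,cy)=(0.9994,0.0356)
member 4 (2-3): L=2.3394, (cx,cy)=(0.4116,0.9113)
member 5 (2-4): L=2.2400, (cx,cy)=(1.0000,0.0000)
member 6 (3-4): L=2.4852, (cx,cy)=(0.5138,-0.8579)
solve A·x = −loads:
  F[0-1] = -677.3888 N (compression)
  F[0-2] = +466.7813 N (tension)
  F[1-2] = -335.1510 N (compression)
  F[1-3] = -297.8605 N (compression)
  F[2-3] = +317.5070 N (tension)
  F[2-4] = +166.9722 N (tension)
  F[3-4] = -324.9469 N (compression)
  Rx@0 = -93.1300 N
  Ry@0 = +565.0135 N
  Ry@4 = +278.7665 N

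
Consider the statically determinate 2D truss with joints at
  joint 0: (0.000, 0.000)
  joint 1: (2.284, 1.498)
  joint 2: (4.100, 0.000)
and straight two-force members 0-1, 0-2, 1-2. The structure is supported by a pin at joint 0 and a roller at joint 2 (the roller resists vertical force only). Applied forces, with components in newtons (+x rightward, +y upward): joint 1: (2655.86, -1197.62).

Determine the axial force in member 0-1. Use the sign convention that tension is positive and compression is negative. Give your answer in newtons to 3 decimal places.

N=3 nodes, M=3 members, R=3 reactions → 2N=6, M+R=6
member 0 (0-1): L=2.7314, (cx,cy)=(0.8362,0.5484)
member 1 (0-2): L=4.1000, (cx,cy)=(1.0000,0.0000)
member 2 (1-2): L=2.3541, (cx,cy)=(0.7714,-0.6363)
solve A·x = −loads:
  F[0-1] = +802.1088 N (tension)
  F[0-2] = +1985.1408 N (tension)
  F[1-2] = -2573.3760 N (compression)
  Rx@0 = -2655.8600 N
  Ry@0 = -439.9025 N
  Ry@2 = +1637.5225 N

802.109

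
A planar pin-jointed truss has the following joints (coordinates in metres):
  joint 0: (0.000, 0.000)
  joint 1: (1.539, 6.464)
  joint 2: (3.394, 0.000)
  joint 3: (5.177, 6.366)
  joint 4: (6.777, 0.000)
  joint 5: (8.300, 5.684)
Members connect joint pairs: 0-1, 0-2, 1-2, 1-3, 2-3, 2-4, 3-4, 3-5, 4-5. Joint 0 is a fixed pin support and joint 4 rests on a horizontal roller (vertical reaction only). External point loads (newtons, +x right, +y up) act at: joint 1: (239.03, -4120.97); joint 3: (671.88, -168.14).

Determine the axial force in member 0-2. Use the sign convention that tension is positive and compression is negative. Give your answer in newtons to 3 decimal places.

N=6 nodes, M=9 members, R=3 reactions → 2N=12, M+R=12
member 0 (0-1): L=6.6447, (cx,cy)=(0.2316,0.9728)
member 1 (0-2): L=3.3940, (cx,cy)=(1.0000,0.0000)
member 2 (1-2): L=6.7249, (cx,cy)=(0.2758,-0.9612)
member 3 (1-3): L=3.6393, (cx,cy)=(0.9996,-0.0269)
member 4 (2-3): L=6.6110, (cx,cy)=(0.2697,0.9629)
member 5 (2-4): L=3.3830, (cx,cy)=(1.0000,0.0000)
member 6 (3-4): L=6.5640, (cx,cy)=(0.2438,-0.9698)
member 7 (3-5): L=3.1966, (cx,cy)=(0.9770,-0.2134)
member 8 (4-5): L=5.8845, (cx,cy)=(0.2588,0.9659)
solve A·x = −loads:
  F[0-1] = -2431.8324 N (compression)
  F[0-2] = +1474.1558 N (tension)
  F[1-2] = -1817.6788 N (compression)
  F[1-3] = -300.9957 N (compression)
  F[2-3] = +1814.3941 N (tension)
  F[2-4] = +483.4193 N (tension)
  F[3-4] = -1983.2243 N (compression)
  F[3-5] = +0.0000 N (tension)
  F[4-5] = -0.0000 N (compression)
  Rx@0 = -910.9100 N
  Ry@0 = +2365.7056 N
  Ry@4 = +1923.4044 N

1474.156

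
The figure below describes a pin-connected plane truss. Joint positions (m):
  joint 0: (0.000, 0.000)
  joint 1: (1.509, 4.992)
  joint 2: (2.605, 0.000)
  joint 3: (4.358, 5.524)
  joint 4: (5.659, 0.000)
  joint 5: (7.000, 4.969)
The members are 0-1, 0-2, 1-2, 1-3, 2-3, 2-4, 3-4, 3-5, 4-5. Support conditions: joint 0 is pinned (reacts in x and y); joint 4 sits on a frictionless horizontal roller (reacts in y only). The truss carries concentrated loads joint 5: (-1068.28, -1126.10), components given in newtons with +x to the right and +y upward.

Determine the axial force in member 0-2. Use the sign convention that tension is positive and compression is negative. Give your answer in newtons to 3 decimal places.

N=6 nodes, M=9 members, R=3 reactions → 2N=12, M+R=12
member 0 (0-1): L=5.2151, (cx,cy)=(0.2894,0.9572)
member 1 (0-2): L=2.6050, (cx,cy)=(1.0000,0.0000)
member 2 (1-2): L=5.1109, (cx,cy)=(0.2144,-0.9767)
member 3 (1-3): L=2.8982, (cx,cy)=(0.9830,0.1836)
member 4 (2-3): L=5.7955, (cx,cy)=(0.3025,0.9532)
member 5 (2-4): L=3.0540, (cx,cy)=(1.0000,0.0000)
member 6 (3-4): L=5.6751, (cx,cy)=(0.2292,-0.9734)
member 7 (3-5): L=2.6997, (cx,cy)=(0.9786,-0.2056)
member 8 (4-5): L=5.1468, (cx,cy)=(0.2606,0.9655)
solve A·x = −loads:
  F[0-1] = -701.1700 N (compression)
  F[0-2] = -865.3946 N (compression)
  F[1-2] = +622.8393 N (tension)
  F[1-3] = -342.2650 N (compression)
  F[2-3] = -638.2474 N (compression)
  F[2-4] = -538.7754 N (compression)
  F[3-4] = +845.6529 N (tension)
  F[3-5] = -739.1551 N (compression)
  F[4-5] = -1323.7798 N (compression)
  Rx@0 = +1068.2800 N
  Ry@0 = +671.1757 N
  Ry@4 = +454.9243 N

-865.395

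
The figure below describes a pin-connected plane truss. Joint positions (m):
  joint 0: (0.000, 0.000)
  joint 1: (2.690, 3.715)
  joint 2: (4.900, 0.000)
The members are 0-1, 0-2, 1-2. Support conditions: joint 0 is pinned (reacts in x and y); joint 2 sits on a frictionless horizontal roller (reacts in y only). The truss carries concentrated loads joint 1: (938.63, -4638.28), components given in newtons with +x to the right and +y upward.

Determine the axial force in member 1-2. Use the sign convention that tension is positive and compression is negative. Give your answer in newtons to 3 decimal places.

-3790.851

N=3 nodes, M=3 members, R=3 reactions → 2N=6, M+R=6
member 0 (0-1): L=4.5866, (cx,cy)=(0.5865,0.8100)
member 1 (0-2): L=4.9000, (cx,cy)=(1.0000,0.0000)
member 2 (1-2): L=4.3227, (cx,cy)=(0.5113,-0.8594)
solve A·x = −loads:
  F[0-1] = -1704.1881 N (compression)
  F[0-2] = +1938.1110 N (tension)
  F[1-2] = -3790.8509 N (compression)
  Rx@0 = -938.6300 N
  Ry@0 = +1380.3242 N
  Ry@2 = +3257.9558 N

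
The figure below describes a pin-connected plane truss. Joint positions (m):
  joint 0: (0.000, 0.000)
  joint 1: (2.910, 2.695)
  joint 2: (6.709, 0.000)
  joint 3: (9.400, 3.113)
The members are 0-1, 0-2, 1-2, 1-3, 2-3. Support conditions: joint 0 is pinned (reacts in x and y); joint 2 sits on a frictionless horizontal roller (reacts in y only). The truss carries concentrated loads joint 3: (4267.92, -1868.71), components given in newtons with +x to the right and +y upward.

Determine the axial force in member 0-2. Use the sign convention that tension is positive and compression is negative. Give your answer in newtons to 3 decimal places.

N=4 nodes, M=5 members, R=3 reactions → 2N=8, M+R=8
member 0 (0-1): L=3.9662, (cx,cy)=(0.7337,0.6795)
member 1 (0-2): L=6.7090, (cx,cy)=(1.0000,0.0000)
member 2 (1-2): L=4.6578, (cx,cy)=(0.8156,-0.5786)
member 3 (1-3): L=6.5034, (cx,cy)=(0.9979,0.0643)
member 4 (2-3): L=4.1149, (cx,cy)=(0.6540,0.7565)
solve A·x = −loads:
  F[0-1] = +4017.5745 N (tension)
  F[0-2] = +1320.2624 N (tension)
  F[1-2] = -4024.5936 N (compression)
  F[1-3] = +6243.0852 N (tension)
  F[2-3] = -3000.5399 N (compression)
  Rx@0 = -4267.9200 N
  Ry@0 = -2729.8753 N
  Ry@2 = +4598.5853 N

1320.262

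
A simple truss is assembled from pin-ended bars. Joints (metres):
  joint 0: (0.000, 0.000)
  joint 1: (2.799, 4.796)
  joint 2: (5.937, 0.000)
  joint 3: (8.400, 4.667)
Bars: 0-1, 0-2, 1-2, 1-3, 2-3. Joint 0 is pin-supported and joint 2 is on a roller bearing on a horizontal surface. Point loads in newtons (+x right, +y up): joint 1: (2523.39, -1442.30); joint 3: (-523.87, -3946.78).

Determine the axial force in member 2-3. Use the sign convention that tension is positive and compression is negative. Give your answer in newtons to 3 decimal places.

-4422.573

N=4 nodes, M=5 members, R=3 reactions → 2N=8, M+R=8
member 0 (0-1): L=5.5530, (cx,cy)=(0.5041,0.8637)
member 1 (0-2): L=5.9370, (cx,cy)=(1.0000,0.0000)
member 2 (1-2): L=5.7314, (cx,cy)=(0.5475,-0.8368)
member 3 (1-3): L=5.6025, (cx,cy)=(0.9997,-0.0230)
member 4 (2-3): L=5.2771, (cx,cy)=(0.4667,0.8844)
solve A·x = −loads:
  F[0-1] = +2896.5126 N (tension)
  F[0-2] = +539.5323 N (tension)
  F[1-2] = -4755.5351 N (compression)
  F[1-3] = +1540.7215 N (tension)
  F[2-3] = -4422.5729 N (compression)
  Rx@0 = -1999.5200 N
  Ry@0 = -2501.6437 N
  Ry@2 = +7890.7237 N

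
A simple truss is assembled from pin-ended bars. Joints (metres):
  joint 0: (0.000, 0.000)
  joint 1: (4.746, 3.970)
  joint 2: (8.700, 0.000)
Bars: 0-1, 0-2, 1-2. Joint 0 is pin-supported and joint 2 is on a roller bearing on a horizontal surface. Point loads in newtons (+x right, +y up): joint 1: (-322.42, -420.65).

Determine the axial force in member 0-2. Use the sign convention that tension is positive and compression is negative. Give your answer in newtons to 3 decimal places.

82.013

N=3 nodes, M=3 members, R=3 reactions → 2N=6, M+R=6
member 0 (0-1): L=6.1875, (cx,cy)=(0.7670,0.6416)
member 1 (0-2): L=8.7000, (cx,cy)=(1.0000,0.0000)
member 2 (1-2): L=5.6031, (cx,cy)=(0.7057,-0.7085)
solve A·x = −loads:
  F[0-1] = -527.2726 N (compression)
  F[0-2] = +82.0127 N (tension)
  F[1-2] = -116.2183 N (compression)
  Rx@0 = +322.4200 N
  Ry@0 = +338.3055 N
  Ry@2 = +82.3445 N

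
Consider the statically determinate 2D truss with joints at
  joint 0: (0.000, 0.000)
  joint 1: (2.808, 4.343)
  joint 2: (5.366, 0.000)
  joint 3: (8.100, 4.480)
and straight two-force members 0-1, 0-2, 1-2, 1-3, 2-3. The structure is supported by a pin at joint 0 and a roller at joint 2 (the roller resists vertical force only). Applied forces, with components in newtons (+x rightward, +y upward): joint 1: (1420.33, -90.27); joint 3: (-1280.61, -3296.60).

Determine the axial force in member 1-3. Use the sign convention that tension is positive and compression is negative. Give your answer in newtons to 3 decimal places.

743.185

N=4 nodes, M=5 members, R=3 reactions → 2N=8, M+R=8
member 0 (0-1): L=5.1717, (cx,cy)=(0.5430,0.8398)
member 1 (0-2): L=5.3660, (cx,cy)=(1.0000,0.0000)
member 2 (1-2): L=5.0403, (cx,cy)=(0.5075,-0.8616)
member 3 (1-3): L=5.2938, (cx,cy)=(0.9997,0.0259)
member 4 (2-3): L=5.2483, (cx,cy)=(0.5209,0.8536)
solve A·x = −loads:
  F[0-1] = +2044.6117 N (tension)
  F[0-2] = -970.4114 N (compression)
  F[1-2] = -2075.1202 N (compression)
  F[1-3] = +743.1854 N (tension)
  F[2-3] = -3884.5193 N (compression)
  Rx@0 = -139.7200 N
  Ry@0 = -1716.9874 N
  Ry@2 = +5103.8574 N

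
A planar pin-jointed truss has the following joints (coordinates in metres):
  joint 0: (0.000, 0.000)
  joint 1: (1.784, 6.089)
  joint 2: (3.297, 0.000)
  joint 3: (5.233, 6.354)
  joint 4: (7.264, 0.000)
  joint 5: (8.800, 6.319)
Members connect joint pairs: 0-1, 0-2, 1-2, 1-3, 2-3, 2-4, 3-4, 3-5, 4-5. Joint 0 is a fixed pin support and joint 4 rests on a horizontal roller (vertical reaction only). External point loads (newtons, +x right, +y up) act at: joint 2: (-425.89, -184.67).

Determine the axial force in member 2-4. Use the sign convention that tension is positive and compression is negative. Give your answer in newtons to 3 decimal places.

26.792

N=6 nodes, M=9 members, R=3 reactions → 2N=12, M+R=12
member 0 (0-1): L=6.3450, (cx,cy)=(0.2812,0.9597)
member 1 (0-2): L=3.2970, (cx,cy)=(1.0000,0.0000)
member 2 (1-2): L=6.2742, (cx,cy)=(0.2411,-0.9705)
member 3 (1-3): L=3.4592, (cx,cy)=(0.9971,0.0766)
member 4 (2-3): L=6.6424, (cx,cy)=(0.2915,0.9566)
member 5 (2-4): L=3.9670, (cx,cy)=(1.0000,0.0000)
member 6 (3-4): L=6.6707, (cx,cy)=(0.3045,-0.9525)
member 7 (3-5): L=3.5672, (cx,cy)=(1.0000,-0.0098)
member 8 (4-5): L=6.5030, (cx,cy)=(0.2362,0.9717)
solve A·x = −loads:
  F[0-1] = -105.0911 N (compression)
  F[0-2] = -396.3418 N (compression)
  F[1-2] = +99.6760 N (tension)
  F[1-3] = -53.7428 N (compression)
  F[2-3] = +91.9268 N (tension)
  F[2-4] = +26.7918 N (tension)
  F[3-4] = -87.9962 N (compression)
  F[3-5] = -0.0000 N (compression)
  F[4-5] = +0.0000 N (tension)
  Rx@0 = +425.8900 N
  Ry@0 = +100.8516 N
  Ry@4 = +83.8184 N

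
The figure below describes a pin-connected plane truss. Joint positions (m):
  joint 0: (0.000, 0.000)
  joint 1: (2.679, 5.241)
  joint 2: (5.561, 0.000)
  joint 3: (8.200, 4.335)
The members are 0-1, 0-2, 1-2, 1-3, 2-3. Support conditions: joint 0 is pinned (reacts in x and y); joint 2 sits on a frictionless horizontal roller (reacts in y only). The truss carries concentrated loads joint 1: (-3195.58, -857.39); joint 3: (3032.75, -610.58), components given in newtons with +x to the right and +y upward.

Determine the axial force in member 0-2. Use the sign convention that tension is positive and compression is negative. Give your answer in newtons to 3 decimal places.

247.197

N=4 nodes, M=5 members, R=3 reactions → 2N=8, M+R=8
member 0 (0-1): L=5.8860, (cx,cy)=(0.4551,0.8904)
member 1 (0-2): L=5.5610, (cx,cy)=(1.0000,0.0000)
member 2 (1-2): L=5.9811, (cx,cy)=(0.4818,-0.8763)
member 3 (1-3): L=5.5948, (cx,cy)=(0.9868,-0.1619)
member 4 (2-3): L=5.0751, (cx,cy)=(0.5200,0.8542)
solve A·x = −loads:
  F[0-1] = -900.8676 N (compression)
  F[0-2] = +247.1972 N (tension)
  F[1-2] = -642.7054 N (compression)
  F[1-3] = +3136.6383 N (tension)
  F[2-3] = -120.1738 N (compression)
  Rx@0 = +162.8300 N
  Ry@0 = +802.1473 N
  Ry@2 = +665.8227 N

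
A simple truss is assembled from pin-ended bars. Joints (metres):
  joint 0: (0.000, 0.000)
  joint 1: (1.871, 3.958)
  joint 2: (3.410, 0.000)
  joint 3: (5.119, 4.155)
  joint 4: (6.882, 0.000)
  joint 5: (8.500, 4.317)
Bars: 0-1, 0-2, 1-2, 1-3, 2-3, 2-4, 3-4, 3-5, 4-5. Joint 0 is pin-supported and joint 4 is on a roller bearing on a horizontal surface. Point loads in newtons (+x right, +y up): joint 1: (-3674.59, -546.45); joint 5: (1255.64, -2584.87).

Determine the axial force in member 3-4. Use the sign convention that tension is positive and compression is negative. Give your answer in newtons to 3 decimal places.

736.450

N=6 nodes, M=9 members, R=3 reactions → 2N=12, M+R=12
member 0 (0-1): L=4.3779, (cx,cy)=(0.4274,0.9041)
member 1 (0-2): L=3.4100, (cx,cy)=(1.0000,0.0000)
member 2 (1-2): L=4.2467, (cx,cy)=(0.3624,-0.9320)
member 3 (1-3): L=3.2540, (cx,cy)=(0.9982,0.0605)
member 4 (2-3): L=4.4927, (cx,cy)=(0.3804,0.9248)
member 5 (2-4): L=3.4720, (cx,cy)=(1.0000,0.0000)
member 6 (3-4): L=4.5136, (cx,cy)=(0.3906,-0.9206)
member 7 (3-5): L=3.3849, (cx,cy)=(0.9989,0.0479)
member 8 (4-5): L=4.6103, (cx,cy)=(0.3510,0.9364)
solve A·x = −loads:
  F[0-1] = -1234.2567 N (compression)
  F[0-2] = -1891.4664 N (compression)
  F[1-2] = +796.9512 N (tension)
  F[1-3] = +2863.5433 N (tension)
  F[2-3] = -803.1529 N (compression)
  F[2-4] = -1297.1381 N (compression)
  F[3-4] = +736.4495 N (tension)
  F[3-5] = +2267.7188 N (tension)
  F[4-5] = -2876.3638 N (compression)
  Rx@0 = +2418.9500 N
  Ry@0 = +1115.8632 N
  Ry@4 = +2015.4568 N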